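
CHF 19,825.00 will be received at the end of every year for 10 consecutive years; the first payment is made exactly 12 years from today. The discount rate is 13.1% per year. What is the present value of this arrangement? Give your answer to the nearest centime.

Ordinary annuity of 10 payments, first payment at period 12.
Periodic rate r = 0.131 per year.
The ordinary-annuity PV formula values the stream one period before the first payment (period 11); discount that back 11 periods:
PV₀ = 19,825 × [1 − (1+r)^−10] / r × (1+r)^−11 = CHF 27,662.42

CHF 27,662.42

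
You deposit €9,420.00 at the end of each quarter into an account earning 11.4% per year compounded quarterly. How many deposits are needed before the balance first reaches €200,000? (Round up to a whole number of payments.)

17 payments

Periodic rate r = 0.114/4 per quarter; n is counted in quarters.
Ordinary annuity FV: 200,000 = 9,420 × [((1+r)^n − 1)/r].
(1+r)^n = 1 + 200,000 × r / 9,420, so n = ln(1 + 200,000·r/9,420) / ln(1+r) = 16.84.
Round up to a whole number of payments: n = 17.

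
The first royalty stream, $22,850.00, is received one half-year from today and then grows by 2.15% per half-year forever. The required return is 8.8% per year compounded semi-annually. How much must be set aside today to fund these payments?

$1,015,555.56

Periodic rate r = 0.088/2 per half-year.
Growing perpetuity (Gordon): PV = PMT₁ / (r − g) = 22,850 / (r − 0.0215) = $1,015,555.56.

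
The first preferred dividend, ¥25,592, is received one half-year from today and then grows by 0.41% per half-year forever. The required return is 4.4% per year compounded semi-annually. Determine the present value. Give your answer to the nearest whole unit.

¥1,429,721

Periodic rate r = 0.044/2 per half-year.
Growing perpetuity (Gordon): PV = PMT₁ / (r − g) = 25,592 / (r − 0.0041) = ¥1,429,721.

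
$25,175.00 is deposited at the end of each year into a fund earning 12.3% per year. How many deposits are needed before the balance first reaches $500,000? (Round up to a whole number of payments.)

Periodic rate r = 0.123 per year.
Ordinary annuity FV: 500,000 = 25,175 × [((1+r)^n − 1)/r].
(1+r)^n = 1 + 500,000 × r / 25,175, so n = ln(1 + 500,000·r/25,175) / ln(1+r) = 10.66.
Round up to a whole number of payments: n = 11.

11 payments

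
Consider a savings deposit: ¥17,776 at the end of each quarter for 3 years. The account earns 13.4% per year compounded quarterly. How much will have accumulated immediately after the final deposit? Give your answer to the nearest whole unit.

This is an ordinary annuity: 12 deposits of ¥17,776 at the end of each quarter.
Periodic rate r = 0.134/4 per quarter; n is counted in quarters.
FV = PMT × [((1+r)^n − 1)/r] = 17,776 × [(1+r)^12 − 1] / r = ¥257,353

¥257,353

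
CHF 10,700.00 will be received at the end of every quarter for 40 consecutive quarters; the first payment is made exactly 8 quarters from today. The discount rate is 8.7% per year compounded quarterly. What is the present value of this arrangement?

Ordinary annuity of 40 payments, first payment at period 8.
Periodic rate r = 0.087/4 per quarter; n is counted in quarters.
The ordinary-annuity PV formula values the stream one period before the first payment (period 7); discount that back 7 periods:
PV₀ = 10,700 × [1 − (1+r)^−40] / r × (1+r)^−7 = CHF 244,219.49

CHF 244,219.49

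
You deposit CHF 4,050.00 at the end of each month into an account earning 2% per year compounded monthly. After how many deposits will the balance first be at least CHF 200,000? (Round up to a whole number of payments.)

48 payments

Periodic rate r = 0.02/12 per month; n is counted in months.
Ordinary annuity FV: 200,000 = 4,050 × [((1+r)^n − 1)/r].
(1+r)^n = 1 + 200,000 × r / 4,050, so n = ln(1 + 200,000·r/4,050) / ln(1+r) = 47.50.
Round up to a whole number of payments: n = 48.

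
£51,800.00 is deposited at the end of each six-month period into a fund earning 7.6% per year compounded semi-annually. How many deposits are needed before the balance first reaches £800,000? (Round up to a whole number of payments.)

13 payments

Periodic rate r = 0.076/2 per half-year; n is counted in half-years.
Ordinary annuity FV: 800,000 = 51,800 × [((1+r)^n − 1)/r].
(1+r)^n = 1 + 800,000 × r / 51,800, so n = ln(1 + 800,000·r/51,800) / ln(1+r) = 12.38.
Round up to a whole number of payments: n = 13.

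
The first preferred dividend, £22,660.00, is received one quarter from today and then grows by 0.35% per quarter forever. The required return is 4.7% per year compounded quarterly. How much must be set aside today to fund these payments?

Periodic rate r = 0.047/4 per quarter.
Growing perpetuity (Gordon): PV = PMT₁ / (r − g) = 22,660 / (r − 0.0035) = £2,746,666.67.

£2,746,666.67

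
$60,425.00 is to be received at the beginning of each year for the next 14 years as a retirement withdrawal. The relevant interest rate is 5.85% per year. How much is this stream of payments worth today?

$600,066.80

This is an annuity due: 14 payments of $60,425.00 at the beginning of each year.
Periodic rate r = 0.0585 per year.
PV = PMT × [(1 − (1+r)^−n)/r] × (1+r) = 60,425 × [1 − (1+r)^−14] / r × (1+r) = $600,066.80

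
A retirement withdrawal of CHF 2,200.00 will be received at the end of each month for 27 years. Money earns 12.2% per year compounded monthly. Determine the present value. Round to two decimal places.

This is an ordinary annuity: 324 payments of CHF 2,200.00 at the end of each month.
Periodic rate r = 0.122/12 per month; n is counted in months.
PV = PMT × [(1 − (1+r)^−n)/r] = 2,200 × [1 − (1+r)^−324] / r = CHF 208,229.48

CHF 208,229.48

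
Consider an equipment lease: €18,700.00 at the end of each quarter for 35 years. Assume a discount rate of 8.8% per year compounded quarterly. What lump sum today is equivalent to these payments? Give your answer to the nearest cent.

€809,608.17

This is an ordinary annuity: 140 payments of €18,700.00 at the end of each quarter.
Periodic rate r = 0.088/4 per quarter; n is counted in quarters.
PV = PMT × [(1 − (1+r)^−n)/r] = 18,700 × [1 − (1+r)^−140] / r = €809,608.17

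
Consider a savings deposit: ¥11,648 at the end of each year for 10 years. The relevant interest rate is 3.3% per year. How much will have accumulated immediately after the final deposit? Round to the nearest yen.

This is an ordinary annuity: 10 deposits of ¥11,648 at the end of each year.
Periodic rate r = 0.033 per year.
FV = PMT × [((1+r)^n − 1)/r] = 11,648 × [(1+r)^10 − 1] / r = ¥135,391

¥135,391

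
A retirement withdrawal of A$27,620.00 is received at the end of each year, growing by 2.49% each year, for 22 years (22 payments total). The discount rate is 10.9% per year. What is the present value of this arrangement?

Periodic rate r = 0.109 per year.
Growing ordinary annuity: PV = PMT₁ × [1 − ((1+g)/(1+r))^n] / (r − g) = 27,620 × [1 − ((1+0.0249)/(1+r))^22] / (r − 0.0249) = A$270,485.48.

A$270,485.48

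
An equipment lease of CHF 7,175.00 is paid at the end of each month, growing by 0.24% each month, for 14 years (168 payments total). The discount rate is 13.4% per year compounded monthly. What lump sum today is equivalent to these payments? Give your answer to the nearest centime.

Periodic rate r = 0.134/12 per month; n is counted in months.
Growing ordinary annuity: PV = PMT₁ × [1 − ((1+g)/(1+r))^n] / (r − g) = 7,175 × [1 − ((1+0.0024)/(1+r))^168] / (r − 0.0024) = CHF 628,917.13.

CHF 628,917.13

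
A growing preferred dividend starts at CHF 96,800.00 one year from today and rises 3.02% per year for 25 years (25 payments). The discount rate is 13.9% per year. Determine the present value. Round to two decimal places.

CHF 817,396.94

Periodic rate r = 0.139 per year.
Growing ordinary annuity: PV = PMT₁ × [1 − ((1+g)/(1+r))^n] / (r − g) = 96,800 × [1 − ((1+0.0302)/(1+r))^25] / (r − 0.0302) = CHF 817,396.94.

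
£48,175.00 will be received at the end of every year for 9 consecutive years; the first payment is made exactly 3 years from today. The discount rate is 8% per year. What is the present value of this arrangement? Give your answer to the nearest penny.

Ordinary annuity of 9 payments, first payment at period 3.
Periodic rate r = 0.08 per year.
The ordinary-annuity PV formula values the stream one period before the first payment (period 2); discount that back 2 periods:
PV₀ = 48,175 × [1 − (1+r)^−9] / r × (1+r)^−2 = £258,010.82

£258,010.82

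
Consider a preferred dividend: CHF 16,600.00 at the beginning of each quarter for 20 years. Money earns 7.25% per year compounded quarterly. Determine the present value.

This is an annuity due: 80 payments of CHF 16,600.00 at the beginning of each quarter.
Periodic rate r = 0.0725/4 per quarter; n is counted in quarters.
PV = PMT × [(1 − (1+r)^−n)/r] × (1+r) = 16,600 × [1 − (1+r)^−80] / r × (1+r) = CHF 710,875.70

CHF 710,875.70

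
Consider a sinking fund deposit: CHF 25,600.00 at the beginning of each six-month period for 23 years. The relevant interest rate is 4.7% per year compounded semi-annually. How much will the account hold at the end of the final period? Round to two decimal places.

CHF 2,130,682.52

This is an annuity due: 46 deposits of CHF 25,600.00 at the beginning of each six-month period.
Periodic rate r = 0.047/2 per half-year; n is counted in half-years.
FV = PMT × [((1+r)^n − 1)/r] × (1+r) = 25,600 × [(1+r)^46 − 1] / r × (1+r) = CHF 2,130,682.52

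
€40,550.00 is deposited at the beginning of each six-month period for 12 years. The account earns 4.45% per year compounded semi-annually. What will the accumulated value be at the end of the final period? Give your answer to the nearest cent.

€1,296,263.22

This is an annuity due: 24 deposits of €40,550.00 at the beginning of each six-month period.
Periodic rate r = 0.0445/2 per half-year; n is counted in half-years.
FV = PMT × [((1+r)^n − 1)/r] × (1+r) = 40,550 × [(1+r)^24 − 1] / r × (1+r) = €1,296,263.22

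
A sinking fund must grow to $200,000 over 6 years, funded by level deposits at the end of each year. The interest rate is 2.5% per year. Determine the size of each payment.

$31,309.99

Level ordinary annuity; solve FV = PMT × [((1+r)^n − 1)/r] for PMT.
Periodic rate r = 0.025 per year.
With n = 6: PMT = 200,000 / ([((1+r)^n − 1)/r]) = $31,309.99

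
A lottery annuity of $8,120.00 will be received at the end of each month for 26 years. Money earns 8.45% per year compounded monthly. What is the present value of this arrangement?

This is an ordinary annuity: 312 payments of $8,120.00 at the end of each month.
Periodic rate r = 0.0845/12 per month; n is counted in months.
PV = PMT × [(1 − (1+r)^−n)/r] = 8,120 × [1 − (1+r)^−312] / r = $1,023,990.59

$1,023,990.59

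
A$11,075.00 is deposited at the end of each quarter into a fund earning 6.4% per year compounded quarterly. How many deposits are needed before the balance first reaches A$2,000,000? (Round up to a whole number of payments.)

86 payments

Periodic rate r = 0.064/4 per quarter; n is counted in quarters.
Ordinary annuity FV: 2,000,000 = 11,075 × [((1+r)^n − 1)/r].
(1+r)^n = 1 + 2,000,000 × r / 11,075, so n = ln(1 + 2,000,000·r/11,075) / ln(1+r) = 85.57.
Round up to a whole number of payments: n = 86.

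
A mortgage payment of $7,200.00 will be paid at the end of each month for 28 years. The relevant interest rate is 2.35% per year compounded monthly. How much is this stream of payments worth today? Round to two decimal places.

$1,771,312.45

This is an ordinary annuity: 336 payments of $7,200.00 at the end of each month.
Periodic rate r = 0.0235/12 per month; n is counted in months.
PV = PMT × [(1 − (1+r)^−n)/r] = 7,200 × [1 − (1+r)^−336] / r = $1,771,312.45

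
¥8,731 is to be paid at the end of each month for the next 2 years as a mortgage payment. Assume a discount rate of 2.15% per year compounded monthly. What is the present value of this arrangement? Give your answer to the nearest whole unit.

This is an ordinary annuity: 24 payments of ¥8,731 at the end of each month.
Periodic rate r = 0.0215/12 per month; n is counted in months.
PV = PMT × [(1 − (1+r)^−n)/r] = 8,731 × [1 − (1+r)^−24] / r = ¥204,923

¥204,923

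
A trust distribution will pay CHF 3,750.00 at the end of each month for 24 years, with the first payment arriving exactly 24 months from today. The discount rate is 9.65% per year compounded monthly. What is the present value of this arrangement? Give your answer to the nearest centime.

CHF 349,238.80

Ordinary annuity of 288 payments, first payment at period 24.
Periodic rate r = 0.0965/12 per month; n is counted in months.
The ordinary-annuity PV formula values the stream one period before the first payment (period 23); discount that back 23 periods:
PV₀ = 3,750 × [1 − (1+r)^−288] / r × (1+r)^−23 = CHF 349,238.80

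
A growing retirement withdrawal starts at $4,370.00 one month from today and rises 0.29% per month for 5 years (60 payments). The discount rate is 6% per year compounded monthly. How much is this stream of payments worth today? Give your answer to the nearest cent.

$245,444.24

Periodic rate r = 0.06/12 per month; n is counted in months.
Growing ordinary annuity: PV = PMT₁ × [1 − ((1+g)/(1+r))^n] / (r − g) = 4,370 × [1 − ((1+0.0029)/(1+r))^60] / (r − 0.0029) = $245,444.24.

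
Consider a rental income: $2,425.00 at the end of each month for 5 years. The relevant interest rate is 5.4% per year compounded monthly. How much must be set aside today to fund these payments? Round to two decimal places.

$127,262.92

This is an ordinary annuity: 60 payments of $2,425.00 at the end of each month.
Periodic rate r = 0.054/12 per month; n is counted in months.
PV = PMT × [(1 − (1+r)^−n)/r] = 2,425 × [1 − (1+r)^−60] / r = $127,262.92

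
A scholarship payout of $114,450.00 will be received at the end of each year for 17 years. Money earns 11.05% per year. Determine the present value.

$861,390.18

This is an ordinary annuity: 17 payments of $114,450.00 at the end of each year.
Periodic rate r = 0.1105 per year.
PV = PMT × [(1 − (1+r)^−n)/r] = 114,450 × [1 − (1+r)^−17] / r = $861,390.18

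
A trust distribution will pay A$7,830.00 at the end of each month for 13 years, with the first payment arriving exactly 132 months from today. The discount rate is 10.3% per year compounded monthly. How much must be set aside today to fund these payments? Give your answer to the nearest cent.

Ordinary annuity of 156 payments, first payment at period 132.
Periodic rate r = 0.103/12 per month; n is counted in months.
The ordinary-annuity PV formula values the stream one period before the first payment (period 131); discount that back 131 periods:
PV₀ = 7,830 × [1 − (1+r)^−156] / r × (1+r)^−131 = A$219,265.24

A$219,265.24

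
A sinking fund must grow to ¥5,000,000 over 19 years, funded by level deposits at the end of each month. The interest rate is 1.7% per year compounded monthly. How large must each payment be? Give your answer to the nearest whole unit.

¥18,594

Level ordinary annuity; solve FV = PMT × [((1+r)^n − 1)/r] for PMT.
Periodic rate r = 0.017/12 per month; n is counted in months.
With n = 228: PMT = 5,000,000 / ([((1+r)^n − 1)/r]) = ¥18,594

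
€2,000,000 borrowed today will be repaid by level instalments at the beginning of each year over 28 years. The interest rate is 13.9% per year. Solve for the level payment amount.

€250,625.56

Level annuity due; solve PV = PMT × [(1 − (1+r)^−n)/r] × (1+r) for PMT.
Periodic rate r = 0.139 per year.
With n = 28: PMT = 2,000,000 / ([(1 − (1+r)^−n)/r] × (1+r)) = €250,625.56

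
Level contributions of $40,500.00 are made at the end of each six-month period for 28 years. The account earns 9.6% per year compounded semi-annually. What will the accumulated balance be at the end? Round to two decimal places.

This is an ordinary annuity: 56 deposits of $40,500.00 at the end of each six-month period.
Periodic rate r = 0.096/2 per half-year; n is counted in half-years.
FV = PMT × [((1+r)^n − 1)/r] = 40,500 × [(1+r)^56 − 1] / r = $10,809,461.11

$10,809,461.11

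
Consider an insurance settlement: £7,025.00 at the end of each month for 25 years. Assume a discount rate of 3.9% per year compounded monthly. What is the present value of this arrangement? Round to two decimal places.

This is an ordinary annuity: 300 payments of £7,025.00 at the end of each month.
Periodic rate r = 0.039/12 per month; n is counted in months.
PV = PMT × [(1 − (1+r)^−n)/r] = 7,025 × [1 − (1+r)^−300] / r = £1,344,932.69

£1,344,932.69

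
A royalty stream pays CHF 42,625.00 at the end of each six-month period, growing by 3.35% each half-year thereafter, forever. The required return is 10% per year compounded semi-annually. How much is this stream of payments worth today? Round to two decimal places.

Periodic rate r = 0.1/2 per half-year.
Growing perpetuity (Gordon): PV = PMT₁ / (r − g) = 42,625 / (r − 0.0335) = CHF 2,583,333.33.

CHF 2,583,333.33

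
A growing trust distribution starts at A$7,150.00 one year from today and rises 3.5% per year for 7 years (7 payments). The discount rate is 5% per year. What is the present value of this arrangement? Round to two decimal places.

Periodic rate r = 0.05 per year.
Growing ordinary annuity: PV = PMT₁ × [1 − ((1+g)/(1+r))^n] / (r − g) = 7,150 × [1 − ((1+0.035)/(1+r))^7] / (r − 0.035) = A$45,671.76.

A$45,671.76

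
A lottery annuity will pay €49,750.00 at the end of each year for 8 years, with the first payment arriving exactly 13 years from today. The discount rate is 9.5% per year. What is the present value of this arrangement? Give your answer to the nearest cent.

€90,970.00

Ordinary annuity of 8 payments, first payment at period 13.
Periodic rate r = 0.095 per year.
The ordinary-annuity PV formula values the stream one period before the first payment (period 12); discount that back 12 periods:
PV₀ = 49,750 × [1 − (1+r)^−8] / r × (1+r)^−12 = €90,970.00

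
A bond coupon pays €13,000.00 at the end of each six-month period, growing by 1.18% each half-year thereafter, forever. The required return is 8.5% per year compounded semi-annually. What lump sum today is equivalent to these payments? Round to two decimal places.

€423,452.77

Periodic rate r = 0.085/2 per half-year.
Growing perpetuity (Gordon): PV = PMT₁ / (r − g) = 13,000 / (r − 0.0118) = €423,452.77.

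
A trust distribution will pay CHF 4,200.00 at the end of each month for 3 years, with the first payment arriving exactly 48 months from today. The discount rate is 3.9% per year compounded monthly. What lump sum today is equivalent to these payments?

CHF 122,320.13

Ordinary annuity of 36 payments, first payment at period 48.
Periodic rate r = 0.039/12 per month; n is counted in months.
The ordinary-annuity PV formula values the stream one period before the first payment (period 47); discount that back 47 periods:
PV₀ = 4,200 × [1 − (1+r)^−36] / r × (1+r)^−47 = CHF 122,320.13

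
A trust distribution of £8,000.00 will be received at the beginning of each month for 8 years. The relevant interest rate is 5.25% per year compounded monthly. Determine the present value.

£628,752.06

This is an annuity due: 96 payments of £8,000.00 at the beginning of each month.
Periodic rate r = 0.0525/12 per month; n is counted in months.
PV = PMT × [(1 − (1+r)^−n)/r] × (1+r) = 8,000 × [1 − (1+r)^−96] / r × (1+r) = £628,752.06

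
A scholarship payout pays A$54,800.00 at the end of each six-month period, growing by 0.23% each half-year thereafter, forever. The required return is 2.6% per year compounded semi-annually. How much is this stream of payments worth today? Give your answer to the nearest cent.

Periodic rate r = 0.026/2 per half-year.
Growing perpetuity (Gordon): PV = PMT₁ / (r − g) = 54,800 / (r − 0.0023) = A$5,121,495.33.

A$5,121,495.33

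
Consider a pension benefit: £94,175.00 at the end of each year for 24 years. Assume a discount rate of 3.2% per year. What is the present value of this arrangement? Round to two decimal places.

This is an ordinary annuity: 24 payments of £94,175.00 at the end of each year.
Periodic rate r = 0.032 per year.
PV = PMT × [(1 − (1+r)^−n)/r] = 94,175 × [1 − (1+r)^−24] / r = £1,561,080.53

£1,561,080.53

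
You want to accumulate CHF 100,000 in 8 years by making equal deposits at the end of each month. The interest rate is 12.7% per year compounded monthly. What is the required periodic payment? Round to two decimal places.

Level ordinary annuity; solve FV = PMT × [((1+r)^n − 1)/r] for PMT.
Periodic rate r = 0.127/12 per month; n is counted in months.
With n = 96: PMT = 100,000 / ([((1+r)^n − 1)/r]) = CHF 605.66

CHF 605.66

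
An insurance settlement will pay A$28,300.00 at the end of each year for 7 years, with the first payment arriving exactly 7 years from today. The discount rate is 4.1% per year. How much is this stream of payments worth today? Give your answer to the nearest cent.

A$132,977.65

Ordinary annuity of 7 payments, first payment at period 7.
Periodic rate r = 0.041 per year.
The ordinary-annuity PV formula values the stream one period before the first payment (period 6); discount that back 6 periods:
PV₀ = 28,300 × [1 − (1+r)^−7] / r × (1+r)^−6 = A$132,977.65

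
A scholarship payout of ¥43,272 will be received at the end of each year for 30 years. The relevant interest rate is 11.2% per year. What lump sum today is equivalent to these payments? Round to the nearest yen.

¥370,367

This is an ordinary annuity: 30 payments of ¥43,272 at the end of each year.
Periodic rate r = 0.112 per year.
PV = PMT × [(1 − (1+r)^−n)/r] = 43,272 × [1 − (1+r)^−30] / r = ¥370,367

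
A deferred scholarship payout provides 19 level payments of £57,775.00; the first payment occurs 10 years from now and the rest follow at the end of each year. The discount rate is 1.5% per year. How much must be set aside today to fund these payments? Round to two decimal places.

£830,007.17

Ordinary annuity of 19 payments, first payment at period 10.
Periodic rate r = 0.015 per year.
The ordinary-annuity PV formula values the stream one period before the first payment (period 9); discount that back 9 periods:
PV₀ = 57,775 × [1 − (1+r)^−19] / r × (1+r)^−9 = £830,007.17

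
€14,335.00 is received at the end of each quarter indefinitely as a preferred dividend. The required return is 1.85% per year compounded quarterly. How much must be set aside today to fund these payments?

€3,099,459.46

Periodic rate r = 0.0185/4 per quarter.
Level perpetuity: PV = PMT / r = 14,335 / (0.0185/4) = €3,099,459.46.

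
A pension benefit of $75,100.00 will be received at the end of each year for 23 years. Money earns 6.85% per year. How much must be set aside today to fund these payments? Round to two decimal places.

$857,494.86

This is an ordinary annuity: 23 payments of $75,100.00 at the end of each year.
Periodic rate r = 0.0685 per year.
PV = PMT × [(1 − (1+r)^−n)/r] = 75,100 × [1 − (1+r)^−23] / r = $857,494.86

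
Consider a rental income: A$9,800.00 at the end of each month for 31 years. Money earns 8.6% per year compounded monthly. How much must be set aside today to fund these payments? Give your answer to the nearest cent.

A$1,271,455.63

This is an ordinary annuity: 372 payments of A$9,800.00 at the end of each month.
Periodic rate r = 0.086/12 per month; n is counted in months.
PV = PMT × [(1 − (1+r)^−n)/r] = 9,800 × [1 − (1+r)^−372] / r = A$1,271,455.63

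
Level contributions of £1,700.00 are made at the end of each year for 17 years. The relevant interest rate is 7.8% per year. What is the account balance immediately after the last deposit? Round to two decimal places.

£56,345.10

This is an ordinary annuity: 17 deposits of £1,700.00 at the end of each year.
Periodic rate r = 0.078 per year.
FV = PMT × [((1+r)^n − 1)/r] = 1,700 × [(1+r)^17 − 1] / r = £56,345.10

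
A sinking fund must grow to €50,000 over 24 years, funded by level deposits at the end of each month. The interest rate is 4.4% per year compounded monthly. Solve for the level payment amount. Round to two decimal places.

€98.08

Level ordinary annuity; solve FV = PMT × [((1+r)^n − 1)/r] for PMT.
Periodic rate r = 0.044/12 per month; n is counted in months.
With n = 288: PMT = 50,000 / ([((1+r)^n − 1)/r]) = €98.08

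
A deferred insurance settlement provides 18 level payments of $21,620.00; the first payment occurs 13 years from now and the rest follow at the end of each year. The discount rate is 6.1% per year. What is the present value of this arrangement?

Ordinary annuity of 18 payments, first payment at period 13.
Periodic rate r = 0.061 per year.
The ordinary-annuity PV formula values the stream one period before the first payment (period 12); discount that back 12 periods:
PV₀ = 21,620 × [1 − (1+r)^−18] / r × (1+r)^−12 = $114,169.13

$114,169.13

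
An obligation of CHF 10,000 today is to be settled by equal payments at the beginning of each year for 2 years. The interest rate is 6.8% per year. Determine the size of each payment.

CHF 5,164.41

Level annuity due; solve PV = PMT × [(1 − (1+r)^−n)/r] × (1+r) for PMT.
Periodic rate r = 0.068 per year.
With n = 2: PMT = 10,000 / ([(1 − (1+r)^−n)/r] × (1+r)) = CHF 5,164.41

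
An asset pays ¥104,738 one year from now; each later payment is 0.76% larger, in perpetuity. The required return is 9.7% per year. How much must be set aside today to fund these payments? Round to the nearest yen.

Periodic rate r = 0.097 per year.
Growing perpetuity (Gordon): PV = PMT₁ / (r − g) = 104,738 / (r − 0.0076) = ¥1,171,566.

¥1,171,566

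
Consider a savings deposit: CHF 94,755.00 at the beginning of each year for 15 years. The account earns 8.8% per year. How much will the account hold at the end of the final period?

CHF 2,979,761.37

This is an annuity due: 15 deposits of CHF 94,755.00 at the beginning of each year.
Periodic rate r = 0.088 per year.
FV = PMT × [((1+r)^n − 1)/r] × (1+r) = 94,755 × [(1+r)^15 − 1] / r × (1+r) = CHF 2,979,761.37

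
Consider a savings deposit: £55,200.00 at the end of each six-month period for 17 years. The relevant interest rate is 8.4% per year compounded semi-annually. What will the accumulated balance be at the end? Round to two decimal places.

£4,009,152.67

This is an ordinary annuity: 34 deposits of £55,200.00 at the end of each six-month period.
Periodic rate r = 0.084/2 per half-year; n is counted in half-years.
FV = PMT × [((1+r)^n − 1)/r] = 55,200 × [(1+r)^34 − 1] / r = £4,009,152.67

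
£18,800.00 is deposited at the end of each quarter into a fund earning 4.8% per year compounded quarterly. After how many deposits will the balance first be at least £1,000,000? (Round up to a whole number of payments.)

42 payments

Periodic rate r = 0.048/4 per quarter; n is counted in quarters.
Ordinary annuity FV: 1,000,000 = 18,800 × [((1+r)^n − 1)/r].
(1+r)^n = 1 + 1,000,000 × r / 18,800, so n = ln(1 + 1,000,000·r/18,800) / ln(1+r) = 41.38.
Round up to a whole number of payments: n = 42.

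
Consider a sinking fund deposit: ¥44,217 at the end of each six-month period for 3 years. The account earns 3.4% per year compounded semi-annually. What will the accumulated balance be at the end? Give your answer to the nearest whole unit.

This is an ordinary annuity: 6 deposits of ¥44,217 at the end of each six-month period.
Periodic rate r = 0.034/2 per half-year; n is counted in half-years.
FV = PMT × [((1+r)^n − 1)/r] = 44,217 × [(1+r)^6 − 1] / r = ¥276,836

¥276,836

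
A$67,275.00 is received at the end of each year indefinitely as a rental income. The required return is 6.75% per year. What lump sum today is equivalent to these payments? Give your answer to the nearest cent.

A$996,666.67

Periodic rate r = 0.0675 per year.
Level perpetuity: PV = PMT / r = 67,275 / (0.0675) = A$996,666.67.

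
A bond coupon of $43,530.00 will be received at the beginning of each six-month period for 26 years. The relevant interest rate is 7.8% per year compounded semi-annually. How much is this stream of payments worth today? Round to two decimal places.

This is an annuity due: 52 payments of $43,530.00 at the beginning of each six-month period.
Periodic rate r = 0.078/2 per half-year; n is counted in half-years.
PV = PMT × [(1 − (1+r)^−n)/r] × (1+r) = 43,530 × [1 − (1+r)^−52] / r × (1+r) = $1,001,073.64

$1,001,073.64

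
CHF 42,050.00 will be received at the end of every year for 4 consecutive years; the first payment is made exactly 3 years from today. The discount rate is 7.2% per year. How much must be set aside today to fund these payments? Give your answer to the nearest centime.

Ordinary annuity of 4 payments, first payment at period 3.
Periodic rate r = 0.072 per year.
The ordinary-annuity PV formula values the stream one period before the first payment (period 2); discount that back 2 periods:
PV₀ = 42,050 × [1 − (1+r)^−4] / r × (1+r)^−2 = CHF 123,384.51

CHF 123,384.51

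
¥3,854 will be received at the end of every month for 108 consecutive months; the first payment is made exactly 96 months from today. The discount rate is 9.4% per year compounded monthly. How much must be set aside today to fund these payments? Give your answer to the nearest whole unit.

¥133,505

Ordinary annuity of 108 payments, first payment at period 96.
Periodic rate r = 0.094/12 per month; n is counted in months.
The ordinary-annuity PV formula values the stream one period before the first payment (period 95); discount that back 95 periods:
PV₀ = 3,854 × [1 − (1+r)^−108] / r × (1+r)^−95 = ¥133,505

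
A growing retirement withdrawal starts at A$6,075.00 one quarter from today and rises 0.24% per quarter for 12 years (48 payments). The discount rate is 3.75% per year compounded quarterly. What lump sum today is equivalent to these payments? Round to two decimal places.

Periodic rate r = 0.0375/4 per quarter; n is counted in quarters.
Growing ordinary annuity: PV = PMT₁ × [1 − ((1+g)/(1+r))^n] / (r − g) = 6,075 × [1 − ((1+0.0024)/(1+r))^48] / (r − 0.0024) = A$246,585.21.

A$246,585.21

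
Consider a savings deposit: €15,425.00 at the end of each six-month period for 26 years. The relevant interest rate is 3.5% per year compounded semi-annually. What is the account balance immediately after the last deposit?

This is an ordinary annuity: 52 deposits of €15,425.00 at the end of each six-month period.
Periodic rate r = 0.035/2 per half-year; n is counted in half-years.
FV = PMT × [((1+r)^n − 1)/r] = 15,425 × [(1+r)^52 − 1] / r = €1,291,156.82

€1,291,156.82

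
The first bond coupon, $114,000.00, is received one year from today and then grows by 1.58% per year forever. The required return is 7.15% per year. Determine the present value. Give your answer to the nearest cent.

Periodic rate r = 0.0715 per year.
Growing perpetuity (Gordon): PV = PMT₁ / (r − g) = 114,000 / (r − 0.0158) = $2,046,678.64.

$2,046,678.64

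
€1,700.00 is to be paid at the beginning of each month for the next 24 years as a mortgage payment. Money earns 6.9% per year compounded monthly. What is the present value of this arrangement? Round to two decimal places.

This is an annuity due: 288 payments of €1,700.00 at the beginning of each month.
Periodic rate r = 0.069/12 per month; n is counted in months.
PV = PMT × [(1 − (1+r)^−n)/r] × (1+r) = 1,700 × [1 − (1+r)^−288] / r × (1+r) = €240,317.46

€240,317.46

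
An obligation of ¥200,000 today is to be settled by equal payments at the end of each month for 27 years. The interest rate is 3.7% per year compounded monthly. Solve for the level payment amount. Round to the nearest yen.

¥977

Level ordinary annuity; solve PV = PMT × [(1 − (1+r)^−n)/r] for PMT.
Periodic rate r = 0.037/12 per month; n is counted in months.
With n = 324: PMT = 200,000 / ([(1 − (1+r)^−n)/r]) = ¥977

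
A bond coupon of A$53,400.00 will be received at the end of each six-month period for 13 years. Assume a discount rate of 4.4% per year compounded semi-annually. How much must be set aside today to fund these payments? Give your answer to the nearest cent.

A$1,048,809.18

This is an ordinary annuity: 26 payments of A$53,400.00 at the end of each six-month period.
Periodic rate r = 0.044/2 per half-year; n is counted in half-years.
PV = PMT × [(1 − (1+r)^−n)/r] = 53,400 × [1 − (1+r)^−26] / r = A$1,048,809.18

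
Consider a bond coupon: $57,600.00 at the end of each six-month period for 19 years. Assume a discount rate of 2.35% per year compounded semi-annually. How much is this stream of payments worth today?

This is an ordinary annuity: 38 payments of $57,600.00 at the end of each six-month period.
Periodic rate r = 0.0235/2 per half-year; n is counted in half-years.
PV = PMT × [(1 − (1+r)^−n)/r] = 57,600 × [1 − (1+r)^−38] / r = $1,757,258.94

$1,757,258.94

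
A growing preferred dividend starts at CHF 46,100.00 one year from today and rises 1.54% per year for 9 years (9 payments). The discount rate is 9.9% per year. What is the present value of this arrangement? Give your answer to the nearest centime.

CHF 280,883.97

Periodic rate r = 0.099 per year.
Growing ordinary annuity: PV = PMT₁ × [1 − ((1+g)/(1+r))^n] / (r − g) = 46,100 × [1 − ((1+0.0154)/(1+r))^9] / (r − 0.0154) = CHF 280,883.97.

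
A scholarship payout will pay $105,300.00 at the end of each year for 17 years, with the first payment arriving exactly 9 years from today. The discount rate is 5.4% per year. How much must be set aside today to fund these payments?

Ordinary annuity of 17 payments, first payment at period 9.
Periodic rate r = 0.054 per year.
The ordinary-annuity PV formula values the stream one period before the first payment (period 8); discount that back 8 periods:
PV₀ = 105,300 × [1 − (1+r)^−17] / r × (1+r)^−8 = $756,670.29

$756,670.29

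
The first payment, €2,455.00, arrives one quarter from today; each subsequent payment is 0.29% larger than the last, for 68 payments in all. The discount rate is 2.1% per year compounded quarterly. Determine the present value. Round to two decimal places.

Periodic rate r = 0.021/4 per quarter; n is counted in quarters.
Growing ordinary annuity: PV = PMT₁ × [1 − ((1+g)/(1+r))^n] / (r − g) = 2,455 × [1 − ((1+0.0029)/(1+r))^68] / (r − 0.0029) = €153,706.91.

€153,706.91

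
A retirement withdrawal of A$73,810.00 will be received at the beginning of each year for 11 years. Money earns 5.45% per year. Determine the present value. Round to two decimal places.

A$631,498.89

This is an annuity due: 11 payments of A$73,810.00 at the beginning of each year.
Periodic rate r = 0.0545 per year.
PV = PMT × [(1 − (1+r)^−n)/r] × (1+r) = 73,810 × [1 − (1+r)^−11] / r × (1+r) = A$631,498.89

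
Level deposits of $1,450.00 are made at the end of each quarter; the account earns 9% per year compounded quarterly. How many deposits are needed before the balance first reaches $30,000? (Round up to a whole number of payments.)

Periodic rate r = 0.09/4 per quarter; n is counted in quarters.
Ordinary annuity FV: 30,000 = 1,450 × [((1+r)^n − 1)/r].
(1+r)^n = 1 + 30,000 × r / 1,450, so n = ln(1 + 30,000·r/1,450) / ln(1+r) = 17.18.
Round up to a whole number of payments: n = 18.

18 payments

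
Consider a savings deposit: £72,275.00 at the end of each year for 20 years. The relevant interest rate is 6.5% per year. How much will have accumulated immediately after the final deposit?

This is an ordinary annuity: 20 deposits of £72,275.00 at the end of each year.
Periodic rate r = 0.065 per year.
FV = PMT × [((1+r)^n − 1)/r] = 72,275 × [(1+r)^20 − 1] / r = £2,806,099.18

£2,806,099.18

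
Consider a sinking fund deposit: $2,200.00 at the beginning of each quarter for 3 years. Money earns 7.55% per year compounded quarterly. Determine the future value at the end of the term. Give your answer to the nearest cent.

This is an annuity due: 12 deposits of $2,200.00 at the beginning of each quarter.
Periodic rate r = 0.0755/4 per quarter; n is counted in quarters.
FV = PMT × [((1+r)^n − 1)/r] × (1+r) = 2,200 × [(1+r)^12 − 1] / r × (1+r) = $29,874.06

$29,874.06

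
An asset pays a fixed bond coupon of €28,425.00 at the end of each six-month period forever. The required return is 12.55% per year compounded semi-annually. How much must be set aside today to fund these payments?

Periodic rate r = 0.1255/2 per half-year.
Level perpetuity: PV = PMT / r = 28,425 / (0.1255/2) = €452,988.05.

€452,988.05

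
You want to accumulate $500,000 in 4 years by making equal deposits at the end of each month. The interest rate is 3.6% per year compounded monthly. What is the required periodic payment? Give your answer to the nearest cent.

$9,700.25

Level ordinary annuity; solve FV = PMT × [((1+r)^n − 1)/r] for PMT.
Periodic rate r = 0.036/12 per month; n is counted in months.
With n = 48: PMT = 500,000 / ([((1+r)^n − 1)/r]) = $9,700.25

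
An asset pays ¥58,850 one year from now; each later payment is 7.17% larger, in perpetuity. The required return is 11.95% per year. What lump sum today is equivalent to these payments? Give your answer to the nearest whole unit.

Periodic rate r = 0.1195 per year.
Growing perpetuity (Gordon): PV = PMT₁ / (r − g) = 58,850 / (r − 0.0717) = ¥1,231,172.

¥1,231,172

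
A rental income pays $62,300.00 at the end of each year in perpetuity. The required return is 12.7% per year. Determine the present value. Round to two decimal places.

$490,551.18

Periodic rate r = 0.127 per year.
Level perpetuity: PV = PMT / r = 62,300 / (0.127) = $490,551.18.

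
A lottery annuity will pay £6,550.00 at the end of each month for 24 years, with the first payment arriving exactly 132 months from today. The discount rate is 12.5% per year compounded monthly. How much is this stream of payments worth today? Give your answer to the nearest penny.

£153,607.28

Ordinary annuity of 288 payments, first payment at period 132.
Periodic rate r = 0.125/12 per month; n is counted in months.
The ordinary-annuity PV formula values the stream one period before the first payment (period 131); discount that back 131 periods:
PV₀ = 6,550 × [1 − (1+r)^−288] / r × (1+r)^−131 = £153,607.28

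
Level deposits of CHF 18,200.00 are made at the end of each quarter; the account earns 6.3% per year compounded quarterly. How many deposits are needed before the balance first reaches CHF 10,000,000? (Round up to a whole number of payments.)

146 payments

Periodic rate r = 0.063/4 per quarter; n is counted in quarters.
Ordinary annuity FV: 10,000,000 = 18,200 × [((1+r)^n − 1)/r].
(1+r)^n = 1 + 10,000,000 × r / 18,200, so n = ln(1 + 10,000,000·r/18,200) / ln(1+r) = 145.09.
Round up to a whole number of payments: n = 146.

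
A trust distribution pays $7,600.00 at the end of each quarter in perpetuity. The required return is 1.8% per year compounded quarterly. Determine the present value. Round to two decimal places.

Periodic rate r = 0.018/4 per quarter.
Level perpetuity: PV = PMT / r = 7,600 / (0.018/4) = $1,688,888.89.

$1,688,888.89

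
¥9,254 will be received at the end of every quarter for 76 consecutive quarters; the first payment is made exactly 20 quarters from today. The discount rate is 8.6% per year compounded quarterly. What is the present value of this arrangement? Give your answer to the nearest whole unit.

Ordinary annuity of 76 payments, first payment at period 20.
Periodic rate r = 0.086/4 per quarter; n is counted in quarters.
The ordinary-annuity PV formula values the stream one period before the first payment (period 19); discount that back 19 periods:
PV₀ = 9,254 × [1 − (1+r)^−76] / r × (1+r)^−19 = ¥230,269

¥230,269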